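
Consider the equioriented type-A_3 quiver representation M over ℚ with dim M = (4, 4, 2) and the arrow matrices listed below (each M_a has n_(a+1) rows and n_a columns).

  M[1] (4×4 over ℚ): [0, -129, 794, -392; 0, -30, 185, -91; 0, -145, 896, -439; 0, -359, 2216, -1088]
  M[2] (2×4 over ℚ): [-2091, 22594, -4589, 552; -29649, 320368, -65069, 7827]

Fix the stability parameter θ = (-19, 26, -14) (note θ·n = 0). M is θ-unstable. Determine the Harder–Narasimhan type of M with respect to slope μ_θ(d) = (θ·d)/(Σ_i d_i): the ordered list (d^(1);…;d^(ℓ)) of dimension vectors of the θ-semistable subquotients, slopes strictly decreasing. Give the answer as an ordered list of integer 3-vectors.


Via rank(M_{q-1}∘⋯∘M_p): M ≅ I[1,1], I[1,2], I[1,3]^2, I[2,2].
μ_θ-semistable layers: μ^(1)=26; μ^(2)=6; μ^(3)=-19

((0, 2, 0); (0, 2, 2); (4, 0, 0))


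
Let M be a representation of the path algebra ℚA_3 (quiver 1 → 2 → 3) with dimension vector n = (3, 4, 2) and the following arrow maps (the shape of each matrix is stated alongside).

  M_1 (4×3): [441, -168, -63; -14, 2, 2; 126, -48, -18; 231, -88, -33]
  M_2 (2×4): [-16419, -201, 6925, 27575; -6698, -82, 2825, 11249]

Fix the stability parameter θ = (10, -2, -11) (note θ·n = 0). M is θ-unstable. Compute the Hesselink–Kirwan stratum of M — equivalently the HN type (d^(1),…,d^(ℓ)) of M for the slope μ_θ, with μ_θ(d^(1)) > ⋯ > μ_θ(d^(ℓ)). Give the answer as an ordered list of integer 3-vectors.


Interval decomposition of M: I[1,1], I[1,3]^2, I[2,2]^2.
HN type (ℓ=3): μ^(1)=10; μ^(2)=-1; μ^(3)=-2

((1, 0, 0); (2, 2, 2); (0, 2, 0))


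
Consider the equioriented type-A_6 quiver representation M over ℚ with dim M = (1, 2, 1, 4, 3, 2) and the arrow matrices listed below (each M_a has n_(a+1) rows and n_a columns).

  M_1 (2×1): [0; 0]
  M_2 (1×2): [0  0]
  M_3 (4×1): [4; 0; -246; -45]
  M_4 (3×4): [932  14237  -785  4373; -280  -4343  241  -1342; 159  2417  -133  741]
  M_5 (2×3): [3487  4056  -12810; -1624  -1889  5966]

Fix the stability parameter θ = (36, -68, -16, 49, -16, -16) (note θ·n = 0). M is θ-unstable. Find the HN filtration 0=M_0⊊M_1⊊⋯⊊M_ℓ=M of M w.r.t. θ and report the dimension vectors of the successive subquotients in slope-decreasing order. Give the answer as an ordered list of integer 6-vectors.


Interval decomposition of M: I[1,1], I[2,2]^2, I[3,6], I[4,4], I[4,5], I[4,6].
HN type (ℓ=6): μ^(1)=49; μ^(2)=36; μ^(3)=33/2; μ^(4)=17/3; μ^(5)=-16; μ^(6)=-68

((0, 0, 0, 1, 0, 0); (1, 0, 0, 0, 0, 0); (0, 0, 0, 1, 1, 0); (0, 0, 0, 2, 2, 2); (0, 0, 1, 0, 0, 0); (0, 2, 0, 0, 0, 0))


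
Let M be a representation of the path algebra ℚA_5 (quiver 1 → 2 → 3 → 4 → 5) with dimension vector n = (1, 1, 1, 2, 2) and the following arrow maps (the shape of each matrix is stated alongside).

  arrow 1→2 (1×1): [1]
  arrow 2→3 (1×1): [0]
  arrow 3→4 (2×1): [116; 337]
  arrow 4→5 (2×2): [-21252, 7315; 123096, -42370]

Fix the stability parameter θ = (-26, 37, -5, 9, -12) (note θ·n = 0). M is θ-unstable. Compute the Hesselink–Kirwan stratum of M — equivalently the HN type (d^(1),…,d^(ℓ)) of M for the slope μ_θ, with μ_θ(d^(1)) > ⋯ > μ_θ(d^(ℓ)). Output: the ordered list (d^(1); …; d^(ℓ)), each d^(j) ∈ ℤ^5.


Barcode: M ≅ I[1,2], I[3,5], I[4,4], I[5,5]. HN layers by μ_θ (6 steps, strictly decreasing):
  μ^(1)=37; μ^(2)=9; μ^(3)=-3/2; μ^(4)=-5; μ^(5)=-12; μ^(6)=-26

((0, 1, 0, 0, 0); (0, 0, 0, 1, 0); (0, 0, 0, 1, 1); (0, 0, 1, 0, 0); (0, 0, 0, 0, 1); (1, 0, 0, 0, 0))


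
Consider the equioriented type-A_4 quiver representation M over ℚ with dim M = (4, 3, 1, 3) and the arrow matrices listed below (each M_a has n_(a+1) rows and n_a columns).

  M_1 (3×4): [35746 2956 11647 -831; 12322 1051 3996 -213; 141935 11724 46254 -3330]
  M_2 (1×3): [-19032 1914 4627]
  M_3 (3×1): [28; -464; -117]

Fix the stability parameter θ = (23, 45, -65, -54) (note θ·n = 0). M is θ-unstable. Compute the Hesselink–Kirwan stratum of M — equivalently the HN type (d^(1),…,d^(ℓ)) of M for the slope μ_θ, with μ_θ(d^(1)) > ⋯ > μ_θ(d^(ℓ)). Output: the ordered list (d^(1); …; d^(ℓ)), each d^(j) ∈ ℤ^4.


Via rank(M_{q-1}∘⋯∘M_p): M ≅ I[1,1], I[1,2]^2, I[1,4], I[4,4]^2.
μ_θ-semistable layers: μ^(1)=45; μ^(2)=23; μ^(3)=-51/4; μ^(4)=-54

((0, 2, 0, 0); (3, 0, 0, 0); (1, 1, 1, 1); (0, 0, 0, 2))


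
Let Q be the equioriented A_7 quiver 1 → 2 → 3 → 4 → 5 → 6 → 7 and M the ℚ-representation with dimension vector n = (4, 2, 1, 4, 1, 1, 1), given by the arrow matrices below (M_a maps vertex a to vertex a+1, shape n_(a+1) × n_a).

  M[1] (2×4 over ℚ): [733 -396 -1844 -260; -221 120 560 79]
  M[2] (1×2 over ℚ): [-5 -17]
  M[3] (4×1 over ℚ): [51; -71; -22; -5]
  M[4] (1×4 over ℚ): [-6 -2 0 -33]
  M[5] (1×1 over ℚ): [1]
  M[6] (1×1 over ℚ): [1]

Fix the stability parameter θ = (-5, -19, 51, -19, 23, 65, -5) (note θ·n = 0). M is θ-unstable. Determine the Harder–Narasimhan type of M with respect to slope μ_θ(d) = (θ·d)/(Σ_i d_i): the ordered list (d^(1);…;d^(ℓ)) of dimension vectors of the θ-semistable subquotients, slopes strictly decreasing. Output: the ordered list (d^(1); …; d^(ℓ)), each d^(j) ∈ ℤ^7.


Barcode: M ≅ I[1,1]^2, I[1,2], I[1,7], I[4,4]^3. HN layers by μ_θ (6 steps, strictly decreasing):
  μ^(1)=30; μ^(2)=23; μ^(3)=16; μ^(4)=-5; μ^(5)=-12; μ^(6)=-19

((0, 0, 0, 0, 0, 1, 1); (0, 0, 0, 0, 1, 0, 0); (0, 0, 1, 1, 0, 0, 0); (2, 0, 0, 0, 0, 0, 0); (2, 2, 0, 0, 0, 0, 0); (0, 0, 0, 3, 0, 0, 0))


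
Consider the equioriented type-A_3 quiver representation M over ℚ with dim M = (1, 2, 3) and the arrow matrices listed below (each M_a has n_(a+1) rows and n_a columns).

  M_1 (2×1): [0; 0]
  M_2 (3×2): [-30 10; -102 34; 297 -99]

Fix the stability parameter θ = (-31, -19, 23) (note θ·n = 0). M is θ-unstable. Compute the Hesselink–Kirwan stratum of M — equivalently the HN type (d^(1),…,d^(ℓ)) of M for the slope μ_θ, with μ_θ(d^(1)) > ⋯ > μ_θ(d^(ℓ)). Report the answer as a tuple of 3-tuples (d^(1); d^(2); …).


Via rank(M_{q-1}∘⋯∘M_p): M ≅ I[1,1], I[2,2], I[2,3], I[3,3]^2.
μ_θ-semistable layers: μ^(1)=23; μ^(2)=-19; μ^(3)=-31

((0, 0, 3); (0, 2, 0); (1, 0, 0))


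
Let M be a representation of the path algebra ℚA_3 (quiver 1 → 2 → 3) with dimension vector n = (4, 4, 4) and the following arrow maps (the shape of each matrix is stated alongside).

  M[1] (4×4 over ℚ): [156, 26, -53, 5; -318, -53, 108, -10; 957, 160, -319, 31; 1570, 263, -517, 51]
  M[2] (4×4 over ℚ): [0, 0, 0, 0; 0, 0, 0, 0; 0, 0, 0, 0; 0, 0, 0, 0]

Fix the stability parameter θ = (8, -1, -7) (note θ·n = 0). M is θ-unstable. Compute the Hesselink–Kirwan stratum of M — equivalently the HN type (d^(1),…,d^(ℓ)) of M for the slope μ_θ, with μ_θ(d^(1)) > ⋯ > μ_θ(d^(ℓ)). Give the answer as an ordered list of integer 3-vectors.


Interval decomposition of M: I[1,1], I[1,2]^3, I[2,2], I[3,3]^4.
HN type (ℓ=4): μ^(1)=8; μ^(2)=7/2; μ^(3)=-1; μ^(4)=-7

((1, 0, 0); (3, 3, 0); (0, 1, 0); (0, 0, 4))


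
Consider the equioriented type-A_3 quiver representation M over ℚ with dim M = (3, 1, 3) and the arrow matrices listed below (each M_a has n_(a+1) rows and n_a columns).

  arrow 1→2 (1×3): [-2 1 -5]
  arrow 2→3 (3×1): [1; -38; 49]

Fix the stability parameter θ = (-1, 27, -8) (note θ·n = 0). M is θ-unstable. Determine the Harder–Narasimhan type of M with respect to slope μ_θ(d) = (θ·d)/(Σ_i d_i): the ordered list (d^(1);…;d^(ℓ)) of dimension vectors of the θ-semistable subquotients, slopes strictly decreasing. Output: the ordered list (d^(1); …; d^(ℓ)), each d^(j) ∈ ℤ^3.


Interval decomposition of M: I[1,1]^2, I[1,3], I[3,3]^2.
HN type (ℓ=3): μ^(1)=19/2; μ^(2)=-1; μ^(3)=-8

((0, 1, 1); (3, 0, 0); (0, 0, 2))


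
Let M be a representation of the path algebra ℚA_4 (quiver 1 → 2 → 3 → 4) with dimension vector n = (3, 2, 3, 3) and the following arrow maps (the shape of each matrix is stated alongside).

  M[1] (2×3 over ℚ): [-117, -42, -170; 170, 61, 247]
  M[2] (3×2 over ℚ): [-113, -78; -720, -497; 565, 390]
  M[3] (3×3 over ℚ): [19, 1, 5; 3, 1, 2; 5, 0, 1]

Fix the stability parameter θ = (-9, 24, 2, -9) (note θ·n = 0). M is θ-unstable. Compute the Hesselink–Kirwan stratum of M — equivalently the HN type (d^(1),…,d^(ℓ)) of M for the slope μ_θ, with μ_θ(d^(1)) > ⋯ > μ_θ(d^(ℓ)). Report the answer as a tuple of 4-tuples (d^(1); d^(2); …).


Barcode: M ≅ I[1,1], I[1,4]^2, I[3,4]. HN layers by μ_θ (3 steps, strictly decreasing):
  μ^(1)=17/3; μ^(2)=-7/2; μ^(3)=-9

((0, 2, 2, 2); (0, 0, 1, 1); (3, 0, 0, 0))


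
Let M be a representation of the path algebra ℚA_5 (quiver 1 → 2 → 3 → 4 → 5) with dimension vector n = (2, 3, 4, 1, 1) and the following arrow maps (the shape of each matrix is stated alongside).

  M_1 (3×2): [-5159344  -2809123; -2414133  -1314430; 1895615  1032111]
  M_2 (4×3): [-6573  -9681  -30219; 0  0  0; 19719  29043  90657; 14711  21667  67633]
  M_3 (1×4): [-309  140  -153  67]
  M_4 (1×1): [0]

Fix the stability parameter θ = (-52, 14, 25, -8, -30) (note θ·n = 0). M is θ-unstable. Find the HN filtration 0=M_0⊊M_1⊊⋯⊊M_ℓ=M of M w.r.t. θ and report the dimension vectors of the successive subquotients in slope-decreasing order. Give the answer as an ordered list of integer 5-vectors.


Interval decomposition of M: I[1,2]^2, I[2,4], I[3,3]^3, I[5,5].
HN type (ℓ=5): μ^(1)=25; μ^(2)=14; μ^(3)=31/3; μ^(4)=-30; μ^(5)=-52

((0, 0, 3, 0, 0); (0, 2, 0, 0, 0); (0, 1, 1, 1, 0); (0, 0, 0, 0, 1); (2, 0, 0, 0, 0))


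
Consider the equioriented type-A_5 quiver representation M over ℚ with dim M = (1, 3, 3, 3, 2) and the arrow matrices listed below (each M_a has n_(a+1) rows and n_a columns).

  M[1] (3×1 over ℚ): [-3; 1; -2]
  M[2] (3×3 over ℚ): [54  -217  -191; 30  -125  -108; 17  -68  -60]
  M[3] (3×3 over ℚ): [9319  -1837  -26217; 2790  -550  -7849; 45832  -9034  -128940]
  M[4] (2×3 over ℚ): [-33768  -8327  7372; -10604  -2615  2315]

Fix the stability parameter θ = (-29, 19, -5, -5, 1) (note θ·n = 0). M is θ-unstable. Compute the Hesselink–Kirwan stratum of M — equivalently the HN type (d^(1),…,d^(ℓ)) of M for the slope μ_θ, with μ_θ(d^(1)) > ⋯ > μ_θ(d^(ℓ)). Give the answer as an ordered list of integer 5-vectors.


Via rank(M_{q-1}∘⋯∘M_p): M ≅ I[1,5], I[2,4], I[2,5].
μ_θ-semistable layers: μ^(1)=3; μ^(2)=5/2; μ^(3)=-29

((0, 1, 1, 1, 0); (0, 2, 2, 2, 2); (1, 0, 0, 0, 0))


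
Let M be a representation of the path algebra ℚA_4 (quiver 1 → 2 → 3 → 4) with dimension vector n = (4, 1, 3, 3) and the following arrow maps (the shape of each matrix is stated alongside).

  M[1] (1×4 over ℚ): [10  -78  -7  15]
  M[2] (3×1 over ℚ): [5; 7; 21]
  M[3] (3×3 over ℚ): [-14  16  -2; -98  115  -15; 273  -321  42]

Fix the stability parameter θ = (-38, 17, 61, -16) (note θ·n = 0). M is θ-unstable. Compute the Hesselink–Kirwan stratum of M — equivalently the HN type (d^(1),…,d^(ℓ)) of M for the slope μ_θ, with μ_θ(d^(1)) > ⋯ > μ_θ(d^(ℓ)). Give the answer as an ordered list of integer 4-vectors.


Via rank(M_{q-1}∘⋯∘M_p): M ≅ I[1,1]^3, I[1,3], I[3,4]^2, I[4,4].
μ_θ-semistable layers: μ^(1)=61; μ^(2)=45/2; μ^(3)=17; μ^(4)=-16; μ^(5)=-38

((0, 0, 1, 0); (0, 0, 2, 2); (0, 1, 0, 0); (0, 0, 0, 1); (4, 0, 0, 0))


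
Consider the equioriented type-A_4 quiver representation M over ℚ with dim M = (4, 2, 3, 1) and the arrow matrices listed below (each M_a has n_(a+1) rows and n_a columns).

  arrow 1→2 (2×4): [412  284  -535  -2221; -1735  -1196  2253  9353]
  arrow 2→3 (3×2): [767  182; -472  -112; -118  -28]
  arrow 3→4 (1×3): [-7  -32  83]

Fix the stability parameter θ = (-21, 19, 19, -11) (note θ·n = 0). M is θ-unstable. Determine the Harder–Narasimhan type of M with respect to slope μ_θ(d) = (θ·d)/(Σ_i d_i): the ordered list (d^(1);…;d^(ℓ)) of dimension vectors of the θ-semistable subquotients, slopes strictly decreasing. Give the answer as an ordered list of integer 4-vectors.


Via rank(M_{q-1}∘⋯∘M_p): M ≅ I[1,1]^2, I[1,2], I[1,4], I[3,3]^2.
μ_θ-semistable layers: μ^(1)=19; μ^(2)=9; μ^(3)=-21

((0, 1, 2, 0); (0, 1, 1, 1); (4, 0, 0, 0))


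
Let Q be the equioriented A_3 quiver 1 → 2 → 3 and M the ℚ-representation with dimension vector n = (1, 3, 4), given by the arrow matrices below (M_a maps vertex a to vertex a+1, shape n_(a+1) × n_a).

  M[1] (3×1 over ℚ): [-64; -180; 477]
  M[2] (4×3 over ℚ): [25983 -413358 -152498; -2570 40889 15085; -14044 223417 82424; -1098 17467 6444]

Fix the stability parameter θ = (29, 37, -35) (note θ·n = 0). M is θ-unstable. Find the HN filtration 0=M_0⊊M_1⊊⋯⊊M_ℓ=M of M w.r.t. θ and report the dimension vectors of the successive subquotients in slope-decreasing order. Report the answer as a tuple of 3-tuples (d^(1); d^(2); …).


Via rank(M_{q-1}∘⋯∘M_p): M ≅ I[1,3], I[2,3]^2, I[3,3].
μ_θ-semistable layers: μ^(1)=31/3; μ^(2)=1; μ^(3)=-35

((1, 1, 1); (0, 2, 2); (0, 0, 1))


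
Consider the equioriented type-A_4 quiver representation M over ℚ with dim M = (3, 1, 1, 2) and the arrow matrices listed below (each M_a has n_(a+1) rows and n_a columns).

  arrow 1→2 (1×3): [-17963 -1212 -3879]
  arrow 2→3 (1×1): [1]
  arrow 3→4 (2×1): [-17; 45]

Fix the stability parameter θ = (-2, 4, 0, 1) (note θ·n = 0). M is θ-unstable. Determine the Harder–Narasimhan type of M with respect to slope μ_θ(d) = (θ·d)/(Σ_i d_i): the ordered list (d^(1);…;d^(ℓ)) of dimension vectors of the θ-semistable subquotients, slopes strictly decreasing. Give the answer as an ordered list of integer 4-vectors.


Via rank(M_{q-1}∘⋯∘M_p): M ≅ I[1,1]^2, I[1,4], I[4,4].
μ_θ-semistable layers: μ^(1)=5/3; μ^(2)=1; μ^(3)=-2

((0, 1, 1, 1); (0, 0, 0, 1); (3, 0, 0, 0))


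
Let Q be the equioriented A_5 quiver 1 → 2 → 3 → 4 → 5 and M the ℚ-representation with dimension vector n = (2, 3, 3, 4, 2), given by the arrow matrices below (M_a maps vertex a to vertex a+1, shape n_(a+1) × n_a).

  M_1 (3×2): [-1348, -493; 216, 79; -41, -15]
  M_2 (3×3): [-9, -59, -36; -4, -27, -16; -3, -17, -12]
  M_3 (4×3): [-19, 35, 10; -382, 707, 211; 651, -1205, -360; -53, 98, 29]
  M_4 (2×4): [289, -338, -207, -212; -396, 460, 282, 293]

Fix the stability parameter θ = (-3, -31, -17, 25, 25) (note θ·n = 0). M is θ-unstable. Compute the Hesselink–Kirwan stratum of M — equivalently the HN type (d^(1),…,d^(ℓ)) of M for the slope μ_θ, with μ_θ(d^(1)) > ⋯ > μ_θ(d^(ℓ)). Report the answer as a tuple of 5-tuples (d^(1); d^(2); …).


Via rank(M_{q-1}∘⋯∘M_p): M ≅ I[1,2], I[1,4], I[2,3], I[3,5], I[4,4], I[4,5].
μ_θ-semistable layers: μ^(1)=25; μ^(2)=-17; μ^(3)=-31

((0, 0, 0, 4, 2); (2, 2, 3, 0, 0); (0, 1, 0, 0, 0))


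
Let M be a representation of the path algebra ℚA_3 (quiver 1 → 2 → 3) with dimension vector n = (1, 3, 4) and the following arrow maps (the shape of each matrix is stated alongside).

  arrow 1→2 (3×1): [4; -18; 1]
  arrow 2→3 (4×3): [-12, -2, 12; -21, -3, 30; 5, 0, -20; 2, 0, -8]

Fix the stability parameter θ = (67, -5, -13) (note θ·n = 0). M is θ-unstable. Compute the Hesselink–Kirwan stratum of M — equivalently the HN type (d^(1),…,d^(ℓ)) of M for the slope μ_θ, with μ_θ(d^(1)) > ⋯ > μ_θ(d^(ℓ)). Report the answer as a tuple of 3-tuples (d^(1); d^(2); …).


Barcode: M ≅ I[1,2], I[2,3]^2, I[3,3]^2. HN layers by μ_θ (3 steps, strictly decreasing):
  μ^(1)=31; μ^(2)=-9; μ^(3)=-13

((1, 1, 0); (0, 2, 2); (0, 0, 2))


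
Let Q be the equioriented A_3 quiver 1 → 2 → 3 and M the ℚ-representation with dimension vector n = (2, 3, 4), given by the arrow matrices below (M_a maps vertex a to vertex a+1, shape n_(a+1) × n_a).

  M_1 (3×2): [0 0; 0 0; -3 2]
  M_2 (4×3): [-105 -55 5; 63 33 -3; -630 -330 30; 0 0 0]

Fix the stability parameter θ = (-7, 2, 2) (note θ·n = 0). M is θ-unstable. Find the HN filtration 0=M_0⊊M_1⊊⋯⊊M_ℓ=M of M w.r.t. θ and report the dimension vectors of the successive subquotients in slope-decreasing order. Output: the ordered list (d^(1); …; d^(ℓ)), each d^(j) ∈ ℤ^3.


Via rank(M_{q-1}∘⋯∘M_p): M ≅ I[1,1], I[1,3], I[2,2]^2, I[3,3]^3.
μ_θ-semistable layers: μ^(1)=2; μ^(2)=-7

((0, 3, 4); (2, 0, 0))


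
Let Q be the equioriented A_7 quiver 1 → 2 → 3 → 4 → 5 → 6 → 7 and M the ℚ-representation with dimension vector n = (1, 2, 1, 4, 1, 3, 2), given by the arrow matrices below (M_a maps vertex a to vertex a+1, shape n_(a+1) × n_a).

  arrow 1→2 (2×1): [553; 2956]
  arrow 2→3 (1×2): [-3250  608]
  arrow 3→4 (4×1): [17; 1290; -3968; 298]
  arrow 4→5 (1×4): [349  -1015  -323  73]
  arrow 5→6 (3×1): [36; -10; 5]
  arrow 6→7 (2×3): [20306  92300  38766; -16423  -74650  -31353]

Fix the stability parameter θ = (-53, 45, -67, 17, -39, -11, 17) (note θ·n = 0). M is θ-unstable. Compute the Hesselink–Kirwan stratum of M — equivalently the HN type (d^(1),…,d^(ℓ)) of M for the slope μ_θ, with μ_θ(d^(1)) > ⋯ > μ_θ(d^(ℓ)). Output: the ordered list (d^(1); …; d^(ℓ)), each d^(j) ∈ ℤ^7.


Barcode: M ≅ I[1,7], I[2,2], I[4,4]^3, I[6,6]^2, I[7,7]. HN layers by μ_θ (4 steps, strictly decreasing):
  μ^(1)=45; μ^(2)=17; μ^(3)=-11; μ^(4)=-53

((0, 1, 0, 0, 0, 0, 0); (0, 0, 0, 3, 0, 0, 2); (0, 1, 1, 1, 1, 3, 0); (1, 0, 0, 0, 0, 0, 0))


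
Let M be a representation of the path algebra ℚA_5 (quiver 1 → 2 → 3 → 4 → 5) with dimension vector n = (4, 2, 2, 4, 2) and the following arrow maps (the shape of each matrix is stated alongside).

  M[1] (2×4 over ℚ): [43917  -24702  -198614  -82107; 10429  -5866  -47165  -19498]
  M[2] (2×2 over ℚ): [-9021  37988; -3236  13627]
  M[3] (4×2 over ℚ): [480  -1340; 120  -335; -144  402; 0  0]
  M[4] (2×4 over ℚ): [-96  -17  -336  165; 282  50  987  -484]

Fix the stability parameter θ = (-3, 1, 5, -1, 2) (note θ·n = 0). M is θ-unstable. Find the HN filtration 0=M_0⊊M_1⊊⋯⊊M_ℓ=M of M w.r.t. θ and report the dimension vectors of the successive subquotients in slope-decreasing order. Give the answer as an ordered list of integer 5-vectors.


Barcode: M ≅ I[1,1]^2, I[1,3], I[1,5], I[4,4]^2, I[4,5]. HN layers by μ_θ (5 steps, strictly decreasing):
  μ^(1)=5; μ^(2)=2; μ^(3)=1; μ^(4)=-1; μ^(5)=-3

((0, 0, 1, 0, 0); (0, 0, 1, 1, 2); (0, 2, 0, 0, 0); (0, 0, 0, 3, 0); (4, 0, 0, 0, 0))


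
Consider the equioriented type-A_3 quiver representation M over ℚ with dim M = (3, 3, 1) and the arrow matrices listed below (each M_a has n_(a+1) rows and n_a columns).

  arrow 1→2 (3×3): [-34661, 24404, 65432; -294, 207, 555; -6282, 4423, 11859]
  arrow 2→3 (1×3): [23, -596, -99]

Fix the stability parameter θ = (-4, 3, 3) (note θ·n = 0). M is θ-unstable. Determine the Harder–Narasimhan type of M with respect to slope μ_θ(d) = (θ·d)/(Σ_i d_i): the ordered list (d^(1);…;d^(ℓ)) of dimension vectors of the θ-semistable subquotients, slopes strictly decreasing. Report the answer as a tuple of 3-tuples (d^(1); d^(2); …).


Barcode: M ≅ I[1,1], I[1,2], I[1,3], I[2,2]. HN layers by μ_θ (2 steps, strictly decreasing):
  μ^(1)=3; μ^(2)=-4

((0, 3, 1); (3, 0, 0))


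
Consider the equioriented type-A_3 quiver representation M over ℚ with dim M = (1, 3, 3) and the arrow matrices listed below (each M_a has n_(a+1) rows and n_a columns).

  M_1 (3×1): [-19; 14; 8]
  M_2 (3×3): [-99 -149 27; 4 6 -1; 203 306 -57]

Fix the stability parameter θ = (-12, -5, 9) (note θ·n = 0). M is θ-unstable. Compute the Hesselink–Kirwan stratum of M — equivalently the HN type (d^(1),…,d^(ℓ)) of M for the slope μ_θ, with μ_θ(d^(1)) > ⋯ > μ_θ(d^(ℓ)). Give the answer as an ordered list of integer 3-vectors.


Interval decomposition of M: I[1,3], I[2,3]^2.
HN type (ℓ=3): μ^(1)=9; μ^(2)=-5; μ^(3)=-12

((0, 0, 3); (0, 3, 0); (1, 0, 0))


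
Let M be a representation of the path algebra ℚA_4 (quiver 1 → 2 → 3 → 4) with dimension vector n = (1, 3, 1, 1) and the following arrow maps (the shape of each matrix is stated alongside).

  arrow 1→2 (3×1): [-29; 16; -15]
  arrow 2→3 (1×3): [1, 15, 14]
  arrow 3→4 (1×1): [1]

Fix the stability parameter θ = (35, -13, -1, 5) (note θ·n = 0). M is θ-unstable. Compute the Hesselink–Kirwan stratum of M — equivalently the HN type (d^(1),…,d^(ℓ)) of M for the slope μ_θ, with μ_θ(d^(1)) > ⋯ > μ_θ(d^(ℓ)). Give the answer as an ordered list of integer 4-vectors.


Barcode: M ≅ I[1,4], I[2,2]^2. HN layers by μ_θ (2 steps, strictly decreasing):
  μ^(1)=13/2; μ^(2)=-13

((1, 1, 1, 1); (0, 2, 0, 0))


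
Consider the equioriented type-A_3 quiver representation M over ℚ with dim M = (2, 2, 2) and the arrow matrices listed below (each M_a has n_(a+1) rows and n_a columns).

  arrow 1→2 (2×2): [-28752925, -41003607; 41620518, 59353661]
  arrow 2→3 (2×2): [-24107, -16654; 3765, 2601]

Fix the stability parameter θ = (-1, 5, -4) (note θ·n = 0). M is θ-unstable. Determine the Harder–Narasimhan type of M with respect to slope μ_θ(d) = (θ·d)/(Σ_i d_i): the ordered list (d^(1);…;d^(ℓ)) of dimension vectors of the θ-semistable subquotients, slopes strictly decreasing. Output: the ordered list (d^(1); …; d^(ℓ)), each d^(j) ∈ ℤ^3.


Barcode: M ≅ I[1,3]^2. HN layers by μ_θ (2 steps, strictly decreasing):
  μ^(1)=1/2; μ^(2)=-1

((0, 2, 2); (2, 0, 0))


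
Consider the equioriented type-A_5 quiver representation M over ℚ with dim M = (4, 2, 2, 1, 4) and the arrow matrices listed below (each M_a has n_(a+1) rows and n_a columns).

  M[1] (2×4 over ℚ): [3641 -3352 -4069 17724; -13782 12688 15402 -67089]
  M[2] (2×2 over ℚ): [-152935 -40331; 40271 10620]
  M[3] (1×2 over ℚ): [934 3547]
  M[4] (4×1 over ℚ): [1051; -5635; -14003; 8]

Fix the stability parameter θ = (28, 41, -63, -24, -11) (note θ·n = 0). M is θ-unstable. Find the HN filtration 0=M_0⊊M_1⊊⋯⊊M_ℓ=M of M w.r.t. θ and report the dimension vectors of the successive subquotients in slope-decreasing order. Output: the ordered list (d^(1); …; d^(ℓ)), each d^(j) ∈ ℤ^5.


Barcode: M ≅ I[1,1]^2, I[1,3], I[1,5], I[5,5]^3. HN layers by μ_θ (4 steps, strictly decreasing):
  μ^(1)=28; μ^(2)=2; μ^(3)=-29/5; μ^(4)=-11

((2, 0, 0, 0, 0); (1, 1, 1, 0, 0); (1, 1, 1, 1, 1); (0, 0, 0, 0, 3))


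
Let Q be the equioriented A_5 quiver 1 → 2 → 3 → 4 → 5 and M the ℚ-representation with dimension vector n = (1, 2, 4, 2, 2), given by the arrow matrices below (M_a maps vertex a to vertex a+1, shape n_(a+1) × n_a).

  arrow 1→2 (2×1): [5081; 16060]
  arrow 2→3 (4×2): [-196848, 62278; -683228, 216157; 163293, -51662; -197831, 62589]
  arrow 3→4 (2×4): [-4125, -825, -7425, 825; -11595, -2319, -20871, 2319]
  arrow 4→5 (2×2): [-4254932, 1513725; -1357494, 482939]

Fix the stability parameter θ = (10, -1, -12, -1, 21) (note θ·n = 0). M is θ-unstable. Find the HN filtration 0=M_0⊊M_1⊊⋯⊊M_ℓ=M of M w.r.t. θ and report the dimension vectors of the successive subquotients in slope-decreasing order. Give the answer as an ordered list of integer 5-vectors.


Barcode: M ≅ I[1,3], I[2,3], I[3,3], I[3,5], I[4,5]. HN layers by μ_θ (4 steps, strictly decreasing):
  μ^(1)=21; μ^(2)=-1; μ^(3)=-13/2; μ^(4)=-12

((0, 0, 0, 0, 2); (1, 1, 1, 2, 0); (0, 1, 1, 0, 0); (0, 0, 2, 0, 0))


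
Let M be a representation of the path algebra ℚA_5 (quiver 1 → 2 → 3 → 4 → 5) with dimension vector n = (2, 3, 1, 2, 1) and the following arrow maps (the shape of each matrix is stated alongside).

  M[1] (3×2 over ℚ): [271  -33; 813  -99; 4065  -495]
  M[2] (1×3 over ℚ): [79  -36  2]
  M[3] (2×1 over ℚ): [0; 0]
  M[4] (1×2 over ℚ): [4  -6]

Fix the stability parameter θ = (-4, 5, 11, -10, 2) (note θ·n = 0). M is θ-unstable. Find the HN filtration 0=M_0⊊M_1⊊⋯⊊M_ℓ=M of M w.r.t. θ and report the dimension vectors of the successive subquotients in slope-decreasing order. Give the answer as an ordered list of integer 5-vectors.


Via rank(M_{q-1}∘⋯∘M_p): M ≅ I[1,1], I[1,3], I[2,2]^2, I[4,4], I[4,5].
μ_θ-semistable layers: μ^(1)=11; μ^(2)=5; μ^(3)=2; μ^(4)=-4; μ^(5)=-10

((0, 0, 1, 0, 0); (0, 3, 0, 0, 0); (0, 0, 0, 0, 1); (2, 0, 0, 0, 0); (0, 0, 0, 2, 0))


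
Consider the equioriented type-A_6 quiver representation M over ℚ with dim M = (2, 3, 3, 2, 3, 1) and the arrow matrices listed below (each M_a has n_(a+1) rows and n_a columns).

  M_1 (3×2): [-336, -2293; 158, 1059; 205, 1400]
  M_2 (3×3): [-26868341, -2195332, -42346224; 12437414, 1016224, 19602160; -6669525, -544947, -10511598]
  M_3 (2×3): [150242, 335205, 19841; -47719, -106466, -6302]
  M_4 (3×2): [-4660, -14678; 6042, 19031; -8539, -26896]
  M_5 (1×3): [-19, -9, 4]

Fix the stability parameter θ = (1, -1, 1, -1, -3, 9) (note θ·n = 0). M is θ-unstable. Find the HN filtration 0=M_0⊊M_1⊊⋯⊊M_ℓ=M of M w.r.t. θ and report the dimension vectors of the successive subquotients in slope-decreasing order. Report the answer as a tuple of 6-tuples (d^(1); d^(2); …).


Via rank(M_{q-1}∘⋯∘M_p): M ≅ I[1,2], I[1,6], I[2,5], I[3,3], I[5,5].
μ_θ-semistable layers: μ^(1)=9; μ^(2)=1; μ^(3)=0; μ^(4)=-3/5; μ^(5)=-1; μ^(6)=-3

((0, 0, 0, 0, 0, 1); (0, 0, 1, 0, 0, 0); (1, 1, 0, 0, 0, 0); (1, 1, 1, 1, 1, 0); (0, 1, 1, 1, 1, 0); (0, 0, 0, 0, 1, 0))


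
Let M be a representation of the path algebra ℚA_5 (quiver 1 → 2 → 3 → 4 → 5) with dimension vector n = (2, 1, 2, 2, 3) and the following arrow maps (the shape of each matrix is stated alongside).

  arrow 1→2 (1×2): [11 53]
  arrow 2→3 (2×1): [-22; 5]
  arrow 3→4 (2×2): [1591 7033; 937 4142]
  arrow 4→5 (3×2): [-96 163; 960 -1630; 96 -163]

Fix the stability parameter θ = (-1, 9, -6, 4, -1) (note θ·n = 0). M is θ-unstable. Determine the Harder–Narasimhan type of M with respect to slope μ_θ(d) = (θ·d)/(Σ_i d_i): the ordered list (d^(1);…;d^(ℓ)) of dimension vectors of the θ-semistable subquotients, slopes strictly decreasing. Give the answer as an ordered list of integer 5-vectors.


Barcode: M ≅ I[1,1], I[1,4], I[3,5], I[5,5]^2. HN layers by μ_θ (4 steps, strictly decreasing):
  μ^(1)=4; μ^(2)=3/2; μ^(3)=-1; μ^(4)=-6

((0, 0, 0, 1, 0); (0, 1, 1, 1, 1); (2, 0, 0, 0, 2); (0, 0, 1, 0, 0))


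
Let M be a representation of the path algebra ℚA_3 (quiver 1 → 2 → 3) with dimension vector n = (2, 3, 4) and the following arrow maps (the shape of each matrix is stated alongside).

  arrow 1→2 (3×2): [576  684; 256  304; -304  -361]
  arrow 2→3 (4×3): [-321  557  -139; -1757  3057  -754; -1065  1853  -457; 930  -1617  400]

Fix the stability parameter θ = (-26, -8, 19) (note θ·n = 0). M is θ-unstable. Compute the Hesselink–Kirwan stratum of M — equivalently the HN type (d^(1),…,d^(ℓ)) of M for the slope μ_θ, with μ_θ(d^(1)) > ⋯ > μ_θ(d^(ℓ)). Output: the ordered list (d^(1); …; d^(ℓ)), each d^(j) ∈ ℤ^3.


Via rank(M_{q-1}∘⋯∘M_p): M ≅ I[1,1], I[1,3], I[2,3]^2, I[3,3].
μ_θ-semistable layers: μ^(1)=19; μ^(2)=-8; μ^(3)=-26

((0, 0, 4); (0, 3, 0); (2, 0, 0))


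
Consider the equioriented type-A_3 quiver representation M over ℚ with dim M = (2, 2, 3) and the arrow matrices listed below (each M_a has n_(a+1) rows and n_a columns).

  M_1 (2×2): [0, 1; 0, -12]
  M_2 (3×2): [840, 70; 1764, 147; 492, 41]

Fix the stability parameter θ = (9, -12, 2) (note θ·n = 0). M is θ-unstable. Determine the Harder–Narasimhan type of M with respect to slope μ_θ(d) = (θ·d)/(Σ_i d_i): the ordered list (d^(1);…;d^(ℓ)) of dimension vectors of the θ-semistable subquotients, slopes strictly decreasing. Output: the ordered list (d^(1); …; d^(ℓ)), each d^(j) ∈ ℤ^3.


Barcode: M ≅ I[1,1], I[1,2], I[2,3], I[3,3]^2. HN layers by μ_θ (4 steps, strictly decreasing):
  μ^(1)=9; μ^(2)=2; μ^(3)=-3/2; μ^(4)=-12

((1, 0, 0); (0, 0, 3); (1, 1, 0); (0, 1, 0))


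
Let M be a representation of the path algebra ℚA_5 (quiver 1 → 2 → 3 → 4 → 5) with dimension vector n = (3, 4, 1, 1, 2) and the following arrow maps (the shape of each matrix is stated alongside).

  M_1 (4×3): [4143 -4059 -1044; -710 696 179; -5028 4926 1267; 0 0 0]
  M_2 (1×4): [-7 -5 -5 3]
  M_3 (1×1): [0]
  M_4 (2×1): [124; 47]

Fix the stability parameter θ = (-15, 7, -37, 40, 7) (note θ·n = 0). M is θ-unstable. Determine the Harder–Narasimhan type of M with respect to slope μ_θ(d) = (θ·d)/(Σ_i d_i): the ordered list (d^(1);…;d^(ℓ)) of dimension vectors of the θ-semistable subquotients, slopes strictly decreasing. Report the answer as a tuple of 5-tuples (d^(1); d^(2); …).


Via rank(M_{q-1}∘⋯∘M_p): M ≅ I[1,1], I[1,2], I[1,3], I[2,2]^2, I[4,5], I[5,5].
μ_θ-semistable layers: μ^(1)=47/2; μ^(2)=7; μ^(3)=-15

((0, 0, 0, 1, 1); (0, 3, 0, 0, 1); (3, 1, 1, 0, 0))


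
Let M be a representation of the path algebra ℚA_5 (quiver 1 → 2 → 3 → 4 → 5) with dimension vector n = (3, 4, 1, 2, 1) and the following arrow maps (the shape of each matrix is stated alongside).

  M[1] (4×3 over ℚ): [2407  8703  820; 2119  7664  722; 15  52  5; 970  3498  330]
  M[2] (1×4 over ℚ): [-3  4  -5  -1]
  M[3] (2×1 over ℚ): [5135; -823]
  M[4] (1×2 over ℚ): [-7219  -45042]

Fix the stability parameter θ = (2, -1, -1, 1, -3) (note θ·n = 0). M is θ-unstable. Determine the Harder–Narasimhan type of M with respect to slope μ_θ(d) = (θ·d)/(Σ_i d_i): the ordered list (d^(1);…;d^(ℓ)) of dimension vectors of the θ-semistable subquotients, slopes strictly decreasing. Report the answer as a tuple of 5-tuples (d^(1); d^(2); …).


Interval decomposition of M: I[1,2]^2, I[1,5], I[2,2], I[4,4].
HN type (ℓ=4): μ^(1)=1; μ^(2)=1/2; μ^(3)=-2/5; μ^(4)=-1

((0, 0, 0, 1, 0); (2, 2, 0, 0, 0); (1, 1, 1, 1, 1); (0, 1, 0, 0, 0))


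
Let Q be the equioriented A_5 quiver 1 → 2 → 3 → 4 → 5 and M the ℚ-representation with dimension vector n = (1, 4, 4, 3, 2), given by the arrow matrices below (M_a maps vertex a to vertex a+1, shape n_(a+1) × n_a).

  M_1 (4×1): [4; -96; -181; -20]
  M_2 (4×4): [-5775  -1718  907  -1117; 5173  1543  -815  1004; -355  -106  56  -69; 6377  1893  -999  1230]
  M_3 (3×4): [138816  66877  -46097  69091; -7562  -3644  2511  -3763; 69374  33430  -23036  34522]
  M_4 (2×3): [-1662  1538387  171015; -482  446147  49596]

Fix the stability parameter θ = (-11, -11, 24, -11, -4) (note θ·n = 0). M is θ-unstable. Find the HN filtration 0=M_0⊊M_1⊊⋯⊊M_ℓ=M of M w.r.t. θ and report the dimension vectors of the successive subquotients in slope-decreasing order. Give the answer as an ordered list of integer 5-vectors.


Barcode: M ≅ I[1,5], I[2,2], I[2,4], I[2,5], I[3,3]. HN layers by μ_θ (4 steps, strictly decreasing):
  μ^(1)=24; μ^(2)=13/2; μ^(3)=3; μ^(4)=-11

((0, 0, 1, 0, 0); (0, 0, 1, 1, 0); (0, 0, 2, 2, 2); (1, 4, 0, 0, 0))


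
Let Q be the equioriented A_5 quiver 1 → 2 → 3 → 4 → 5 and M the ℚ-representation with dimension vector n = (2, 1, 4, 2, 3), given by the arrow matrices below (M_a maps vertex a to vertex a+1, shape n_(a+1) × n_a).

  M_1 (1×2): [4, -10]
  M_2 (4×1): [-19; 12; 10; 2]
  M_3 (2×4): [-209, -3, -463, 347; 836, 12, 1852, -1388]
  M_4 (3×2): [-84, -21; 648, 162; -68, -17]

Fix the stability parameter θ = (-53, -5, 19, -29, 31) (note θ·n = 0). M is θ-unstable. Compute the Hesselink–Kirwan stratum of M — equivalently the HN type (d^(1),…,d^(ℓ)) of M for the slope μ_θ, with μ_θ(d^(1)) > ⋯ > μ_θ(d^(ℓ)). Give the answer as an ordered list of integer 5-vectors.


Barcode: M ≅ I[1,1], I[1,4], I[3,3]^3, I[4,5], I[5,5]^2. HN layers by μ_θ (5 steps, strictly decreasing):
  μ^(1)=31; μ^(2)=19; μ^(3)=-5; μ^(4)=-29; μ^(5)=-53

((0, 0, 0, 0, 3); (0, 0, 3, 0, 0); (0, 1, 1, 1, 0); (0, 0, 0, 1, 0); (2, 0, 0, 0, 0))


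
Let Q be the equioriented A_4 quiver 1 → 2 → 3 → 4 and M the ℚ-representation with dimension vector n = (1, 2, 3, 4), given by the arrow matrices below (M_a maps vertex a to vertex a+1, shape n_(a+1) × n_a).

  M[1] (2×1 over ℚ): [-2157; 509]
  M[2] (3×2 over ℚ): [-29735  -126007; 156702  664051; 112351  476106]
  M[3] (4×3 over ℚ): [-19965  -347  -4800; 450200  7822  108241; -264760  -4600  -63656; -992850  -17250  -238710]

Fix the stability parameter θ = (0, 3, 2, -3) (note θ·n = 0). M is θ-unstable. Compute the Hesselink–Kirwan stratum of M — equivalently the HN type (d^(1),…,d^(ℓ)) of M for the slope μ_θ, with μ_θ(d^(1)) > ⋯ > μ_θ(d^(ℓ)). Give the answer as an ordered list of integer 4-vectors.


Via rank(M_{q-1}∘⋯∘M_p): M ≅ I[1,4], I[2,4], I[3,3], I[4,4]^2.
μ_θ-semistable layers: μ^(1)=2; μ^(2)=2/3; μ^(3)=0; μ^(4)=-3

((0, 0, 1, 0); (0, 2, 2, 2); (1, 0, 0, 0); (0, 0, 0, 2))


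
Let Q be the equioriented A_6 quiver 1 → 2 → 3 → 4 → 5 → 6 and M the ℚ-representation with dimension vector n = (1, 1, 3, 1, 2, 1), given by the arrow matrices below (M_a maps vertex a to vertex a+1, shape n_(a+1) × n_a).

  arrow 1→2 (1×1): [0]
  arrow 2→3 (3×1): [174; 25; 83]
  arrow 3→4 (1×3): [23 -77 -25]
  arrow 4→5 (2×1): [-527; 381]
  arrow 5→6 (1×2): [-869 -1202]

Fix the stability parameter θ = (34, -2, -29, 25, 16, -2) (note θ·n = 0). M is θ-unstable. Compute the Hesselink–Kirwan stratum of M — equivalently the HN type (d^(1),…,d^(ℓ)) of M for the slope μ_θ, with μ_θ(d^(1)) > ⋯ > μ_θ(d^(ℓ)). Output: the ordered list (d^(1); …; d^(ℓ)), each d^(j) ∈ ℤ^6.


Interval decomposition of M: I[1,1], I[2,6], I[3,3]^2, I[5,5].
HN type (ℓ=5): μ^(1)=34; μ^(2)=16; μ^(3)=13; μ^(4)=-31/2; μ^(5)=-29

((1, 0, 0, 0, 0, 0); (0, 0, 0, 0, 1, 0); (0, 0, 0, 1, 1, 1); (0, 1, 1, 0, 0, 0); (0, 0, 2, 0, 0, 0))


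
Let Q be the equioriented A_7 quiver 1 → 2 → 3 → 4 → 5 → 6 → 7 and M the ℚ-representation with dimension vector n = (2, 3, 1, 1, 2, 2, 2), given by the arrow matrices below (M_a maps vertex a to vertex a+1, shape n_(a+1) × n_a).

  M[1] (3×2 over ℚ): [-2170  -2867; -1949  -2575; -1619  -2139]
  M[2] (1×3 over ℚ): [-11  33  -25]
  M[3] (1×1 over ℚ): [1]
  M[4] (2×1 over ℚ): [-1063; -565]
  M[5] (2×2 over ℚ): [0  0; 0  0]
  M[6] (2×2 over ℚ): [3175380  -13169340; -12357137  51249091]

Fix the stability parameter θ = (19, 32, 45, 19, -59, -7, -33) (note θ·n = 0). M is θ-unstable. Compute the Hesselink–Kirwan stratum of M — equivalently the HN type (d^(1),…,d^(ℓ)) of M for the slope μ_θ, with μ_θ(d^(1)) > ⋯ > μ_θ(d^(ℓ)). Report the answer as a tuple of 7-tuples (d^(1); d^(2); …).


Barcode: M ≅ I[1,2], I[1,5], I[2,2], I[5,5], I[6,6], I[6,7], I[7,7]. HN layers by μ_θ (7 steps, strictly decreasing):
  μ^(1)=32; μ^(2)=19; μ^(3)=56/5; μ^(4)=-7; μ^(5)=-20; μ^(6)=-33; μ^(7)=-59

((0, 2, 0, 0, 0, 0, 0); (1, 0, 0, 0, 0, 0, 0); (1, 1, 1, 1, 1, 0, 0); (0, 0, 0, 0, 0, 1, 0); (0, 0, 0, 0, 0, 1, 1); (0, 0, 0, 0, 0, 0, 1); (0, 0, 0, 0, 1, 0, 0))


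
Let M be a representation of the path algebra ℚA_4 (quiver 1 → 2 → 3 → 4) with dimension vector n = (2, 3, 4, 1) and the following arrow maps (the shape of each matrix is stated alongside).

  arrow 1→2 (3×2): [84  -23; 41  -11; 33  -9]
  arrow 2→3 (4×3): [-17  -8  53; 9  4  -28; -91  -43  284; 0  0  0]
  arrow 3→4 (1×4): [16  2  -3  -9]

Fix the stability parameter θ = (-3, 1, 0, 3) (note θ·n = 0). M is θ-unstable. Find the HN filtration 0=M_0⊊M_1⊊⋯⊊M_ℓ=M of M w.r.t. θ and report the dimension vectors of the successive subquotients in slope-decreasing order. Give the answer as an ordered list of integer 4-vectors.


Via rank(M_{q-1}∘⋯∘M_p): M ≅ I[1,3], I[1,4], I[2,3], I[3,3].
μ_θ-semistable layers: μ^(1)=3; μ^(2)=1/2; μ^(3)=0; μ^(4)=-3

((0, 0, 0, 1); (0, 3, 3, 0); (0, 0, 1, 0); (2, 0, 0, 0))


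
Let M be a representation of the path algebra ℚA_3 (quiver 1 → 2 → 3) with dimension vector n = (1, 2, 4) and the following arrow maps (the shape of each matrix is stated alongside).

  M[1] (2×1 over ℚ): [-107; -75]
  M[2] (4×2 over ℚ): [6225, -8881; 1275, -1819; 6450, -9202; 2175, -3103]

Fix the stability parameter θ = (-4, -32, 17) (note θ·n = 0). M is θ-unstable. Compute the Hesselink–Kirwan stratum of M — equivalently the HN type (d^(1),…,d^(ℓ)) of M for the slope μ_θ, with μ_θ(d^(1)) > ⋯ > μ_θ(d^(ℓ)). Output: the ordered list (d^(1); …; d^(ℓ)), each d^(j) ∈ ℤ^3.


Barcode: M ≅ I[1,2], I[2,3], I[3,3]^3. HN layers by μ_θ (3 steps, strictly decreasing):
  μ^(1)=17; μ^(2)=-18; μ^(3)=-32

((0, 0, 4); (1, 1, 0); (0, 1, 0))


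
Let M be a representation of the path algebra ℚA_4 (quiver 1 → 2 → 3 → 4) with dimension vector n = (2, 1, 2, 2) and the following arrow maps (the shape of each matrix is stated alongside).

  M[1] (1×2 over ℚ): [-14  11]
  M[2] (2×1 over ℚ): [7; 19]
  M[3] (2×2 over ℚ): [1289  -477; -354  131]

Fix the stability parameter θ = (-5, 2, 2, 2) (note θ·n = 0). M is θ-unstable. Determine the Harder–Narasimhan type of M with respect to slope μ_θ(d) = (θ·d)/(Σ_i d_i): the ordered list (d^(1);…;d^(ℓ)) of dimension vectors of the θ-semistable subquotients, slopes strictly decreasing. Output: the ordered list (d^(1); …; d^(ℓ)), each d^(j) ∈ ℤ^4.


Barcode: M ≅ I[1,1], I[1,4], I[3,4]. HN layers by μ_θ (2 steps, strictly decreasing):
  μ^(1)=2; μ^(2)=-5

((0, 1, 2, 2); (2, 0, 0, 0))


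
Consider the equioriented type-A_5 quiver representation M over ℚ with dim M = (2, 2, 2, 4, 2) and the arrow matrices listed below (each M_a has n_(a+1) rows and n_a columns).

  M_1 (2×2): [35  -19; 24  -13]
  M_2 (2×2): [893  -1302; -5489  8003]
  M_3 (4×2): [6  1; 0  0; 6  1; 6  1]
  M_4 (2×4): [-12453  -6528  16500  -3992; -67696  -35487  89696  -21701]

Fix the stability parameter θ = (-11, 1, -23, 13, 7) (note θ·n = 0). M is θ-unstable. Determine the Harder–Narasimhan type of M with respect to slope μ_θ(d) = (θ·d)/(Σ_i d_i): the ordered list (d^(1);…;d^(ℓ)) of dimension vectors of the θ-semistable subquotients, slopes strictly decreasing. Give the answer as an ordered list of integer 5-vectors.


Interval decomposition of M: I[1,3], I[1,5], I[4,4]^2, I[4,5].
HN type (ℓ=3): μ^(1)=13; μ^(2)=10; μ^(3)=-11

((0, 0, 0, 2, 0); (0, 0, 0, 2, 2); (2, 2, 2, 0, 0))


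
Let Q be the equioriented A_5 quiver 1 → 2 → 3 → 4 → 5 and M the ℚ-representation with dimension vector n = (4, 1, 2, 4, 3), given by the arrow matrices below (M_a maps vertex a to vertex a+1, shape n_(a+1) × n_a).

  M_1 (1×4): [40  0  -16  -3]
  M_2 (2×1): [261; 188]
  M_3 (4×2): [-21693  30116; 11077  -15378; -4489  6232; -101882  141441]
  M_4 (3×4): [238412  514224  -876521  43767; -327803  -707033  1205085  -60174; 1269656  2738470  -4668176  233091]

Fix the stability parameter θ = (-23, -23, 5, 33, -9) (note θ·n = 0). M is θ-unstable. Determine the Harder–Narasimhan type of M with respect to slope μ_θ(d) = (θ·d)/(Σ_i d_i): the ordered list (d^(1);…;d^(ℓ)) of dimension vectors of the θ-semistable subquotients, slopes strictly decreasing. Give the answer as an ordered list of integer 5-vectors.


Barcode: M ≅ I[1,1]^3, I[1,5], I[3,5], I[4,4], I[4,5]. HN layers by μ_θ (4 steps, strictly decreasing):
  μ^(1)=33; μ^(2)=12; μ^(3)=5; μ^(4)=-23

((0, 0, 0, 1, 0); (0, 0, 0, 3, 3); (0, 0, 2, 0, 0); (4, 1, 0, 0, 0))


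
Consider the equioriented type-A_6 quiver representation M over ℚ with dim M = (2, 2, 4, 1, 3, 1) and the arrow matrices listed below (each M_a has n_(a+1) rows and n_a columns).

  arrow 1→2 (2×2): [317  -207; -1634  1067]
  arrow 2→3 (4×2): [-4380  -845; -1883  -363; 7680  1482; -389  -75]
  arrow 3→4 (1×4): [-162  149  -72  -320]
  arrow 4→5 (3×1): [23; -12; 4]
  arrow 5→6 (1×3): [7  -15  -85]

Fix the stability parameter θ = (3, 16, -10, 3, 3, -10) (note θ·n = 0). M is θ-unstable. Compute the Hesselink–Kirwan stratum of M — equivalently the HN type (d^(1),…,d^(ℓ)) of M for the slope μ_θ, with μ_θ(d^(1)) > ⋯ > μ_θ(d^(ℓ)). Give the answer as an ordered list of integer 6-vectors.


Interval decomposition of M: I[1,3], I[1,6], I[3,3]^2, I[5,5]^2.
HN type (ℓ=3): μ^(1)=3; μ^(2)=5/6; μ^(3)=-10

((1, 1, 1, 0, 2, 0); (1, 1, 1, 1, 1, 1); (0, 0, 2, 0, 0, 0))
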